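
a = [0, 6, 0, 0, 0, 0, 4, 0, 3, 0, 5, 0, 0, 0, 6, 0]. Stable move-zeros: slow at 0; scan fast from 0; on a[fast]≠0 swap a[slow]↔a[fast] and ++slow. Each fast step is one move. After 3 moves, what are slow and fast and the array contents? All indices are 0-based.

slow=1, fast=3, a=[6, 0, 0, 0, 0, 0, 4, 0, 3, 0, 5, 0, 0, 0, 6, 0]

slow=0 fast=0: a[fast]=0, fast++
slow=0 fast=1: a[fast]=6≠0 swap→a[0]=6, slow++,fast++
slow=1 fast=2: a[fast]=0, fast++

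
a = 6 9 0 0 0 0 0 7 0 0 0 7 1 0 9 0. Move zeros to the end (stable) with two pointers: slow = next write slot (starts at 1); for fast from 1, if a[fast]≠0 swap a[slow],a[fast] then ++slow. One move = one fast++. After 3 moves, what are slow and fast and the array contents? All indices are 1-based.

(s=1,f=1) a[fast]=6≠0 swap→a[1]=6 → slow++,fast++
(s=2,f=2) a[fast]=9≠0 swap→a[2]=9 → slow++,fast++
(s=3,f=3) a[fast]=0 → fast++

slow=3, fast=4, a=[6, 9, 0, 0, 0, 0, 0, 7, 0, 0, 0, 7, 1, 0, 9, 0]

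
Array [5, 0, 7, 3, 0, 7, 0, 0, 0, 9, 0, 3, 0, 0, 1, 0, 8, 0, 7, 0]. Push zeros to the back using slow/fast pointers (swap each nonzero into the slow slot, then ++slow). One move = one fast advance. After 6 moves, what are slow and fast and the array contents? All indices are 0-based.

(s=0,f=0) a[fast]=5≠0 swap→a[0]=5 → slow++,fast++
(s=1,f=1) a[fast]=0 → fast++
(s=1,f=2) a[fast]=7≠0 swap→a[1]=7 → slow++,fast++
(s=2,f=3) a[fast]=3≠0 swap→a[2]=3 → slow++,fast++
(s=3,f=4) a[fast]=0 → fast++
(s=3,f=5) a[fast]=7≠0 swap→a[3]=7 → slow++,fast++

slow=4, fast=6, a=[5, 7, 3, 7, 0, 0, 0, 0, 0, 9, 0, 3, 0, 0, 1, 0, 8, 0, 7, 0]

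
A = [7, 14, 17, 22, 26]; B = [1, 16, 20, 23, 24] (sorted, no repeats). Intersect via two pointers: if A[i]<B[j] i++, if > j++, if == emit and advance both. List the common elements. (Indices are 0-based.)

i=0 j=0: 7>1, j++
i=0 j=1: 7<16, i++
i=1 j=1: 14<16, i++
i=2 j=1: 17>16, j++
i=2 j=2: 17<20, i++
i=3 j=2: 22>20, j++
i=3 j=3: 22<23, i++
i=4 j=3: 26>23, j++
i=4 j=4: 26>24, j++

intersection = []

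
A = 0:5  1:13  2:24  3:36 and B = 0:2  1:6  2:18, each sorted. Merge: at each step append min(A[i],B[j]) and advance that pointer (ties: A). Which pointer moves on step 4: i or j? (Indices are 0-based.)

i

[i=0,j=0] A[i]=5>B[j]=2 take 2 → j++
[i=0,j=1] A[i]=5<=B[j]=6 take 5 → i++
[i=1,j=1] A[i]=13>B[j]=6 take 6 → j++
[i=1,j=2] A[i]=13<=B[j]=18 take 13 → i++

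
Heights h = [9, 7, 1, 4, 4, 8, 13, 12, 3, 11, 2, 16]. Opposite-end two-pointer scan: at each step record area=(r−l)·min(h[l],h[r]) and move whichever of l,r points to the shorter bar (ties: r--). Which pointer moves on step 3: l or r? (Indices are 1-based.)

l

[1,12] min(9,16)*11=99 best=99 * → l++
[2,12] min(7,16)*10=70 best=99 → l++
[3,12] min(1,16)*9=9 best=99 → l++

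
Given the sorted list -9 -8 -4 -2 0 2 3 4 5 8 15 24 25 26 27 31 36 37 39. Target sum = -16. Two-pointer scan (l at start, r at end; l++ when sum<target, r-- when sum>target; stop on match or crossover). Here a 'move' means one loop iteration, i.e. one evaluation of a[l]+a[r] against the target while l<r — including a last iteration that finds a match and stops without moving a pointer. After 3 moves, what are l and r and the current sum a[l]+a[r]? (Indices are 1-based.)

[1,19] -9+39=30 >-16 → r--
[1,18] -9+37=28 >-16 → r--
[1,17] -9+36=27 >-16 → r--

l=1, r=16, sum=22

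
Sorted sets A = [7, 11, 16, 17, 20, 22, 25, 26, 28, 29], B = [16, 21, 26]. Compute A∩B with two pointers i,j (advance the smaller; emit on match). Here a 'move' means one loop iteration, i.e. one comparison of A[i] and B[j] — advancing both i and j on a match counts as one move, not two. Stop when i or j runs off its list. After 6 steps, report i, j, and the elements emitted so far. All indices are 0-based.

i=5, j=2, emitted=[16]

[i=0,j=0] 7<16 → i++
[i=1,j=0] 11<16 → i++
[i=2,j=0] 16==16 emit → i++,j++
[i=3,j=1] 17<21 → i++
[i=4,j=1] 20<21 → i++
[i=5,j=1] 22>21 → j++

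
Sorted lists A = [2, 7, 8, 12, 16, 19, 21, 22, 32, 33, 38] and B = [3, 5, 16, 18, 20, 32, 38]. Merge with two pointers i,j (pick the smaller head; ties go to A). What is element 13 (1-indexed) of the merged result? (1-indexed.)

i=1 j=1: A[i]=2<=B[j]=3 take 2, i++
i=2 j=1: A[i]=7>B[j]=3 take 3, j++
i=2 j=2: A[i]=7>B[j]=5 take 5, j++
i=2 j=3: A[i]=7<=B[j]=16 take 7, i++
i=3 j=3: A[i]=8<=B[j]=16 take 8, i++
i=4 j=3: A[i]=12<=B[j]=16 take 12, i++
i=5 j=3: A[i]=16<=B[j]=16 take 16, i++
i=6 j=3: A[i]=19>B[j]=16 take 16, j++
i=6 j=4: A[i]=19>B[j]=18 take 18, j++
i=6 j=5: A[i]=19<=B[j]=20 take 19, i++
i=7 j=5: A[i]=21>B[j]=20 take 20, j++
i=7 j=6: A[i]=21<=B[j]=32 take 21, i++
i=8 j=6: A[i]=22<=B[j]=32 take 22, i++
i=9 j=6: A[i]=32<=B[j]=32 take 32, i++
i=10 j=6: A[i]=33>B[j]=32 take 32, j++
i=10 j=7: A[i]=33<=B[j]=38 take 33, i++
i=11 j=7: A[i]=38<=B[j]=38 take 38, i++
i=12 j=7: A done, take B[j]=38, j++

merged[13] = 22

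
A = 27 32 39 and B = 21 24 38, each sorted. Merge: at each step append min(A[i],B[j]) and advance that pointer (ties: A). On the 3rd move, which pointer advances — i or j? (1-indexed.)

i

[i=1,j=1] A[i]=27>B[j]=21 take 21 → j++
[i=1,j=2] A[i]=27>B[j]=24 take 24 → j++
[i=1,j=3] A[i]=27<=B[j]=38 take 27 → i++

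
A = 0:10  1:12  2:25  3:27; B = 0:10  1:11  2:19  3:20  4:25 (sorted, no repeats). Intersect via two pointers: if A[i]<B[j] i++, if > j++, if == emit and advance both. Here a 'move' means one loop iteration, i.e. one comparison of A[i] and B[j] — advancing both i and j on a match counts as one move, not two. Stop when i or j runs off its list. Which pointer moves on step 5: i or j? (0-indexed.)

[i=0,j=0] 10==10 emit → i++,j++
[i=1,j=1] 12>11 → j++
[i=1,j=2] 12<19 → i++
[i=2,j=2] 25>19 → j++
[i=2,j=3] 25>20 → j++

j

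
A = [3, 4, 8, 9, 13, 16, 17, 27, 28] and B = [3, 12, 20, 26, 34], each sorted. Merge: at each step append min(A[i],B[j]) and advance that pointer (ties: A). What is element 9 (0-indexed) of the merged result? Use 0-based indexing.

i=0 j=0: A[i]=3<=B[j]=3 take 3, i++
i=1 j=0: A[i]=4>B[j]=3 take 3, j++
i=1 j=1: A[i]=4<=B[j]=12 take 4, i++
i=2 j=1: A[i]=8<=B[j]=12 take 8, i++
i=3 j=1: A[i]=9<=B[j]=12 take 9, i++
i=4 j=1: A[i]=13>B[j]=12 take 12, j++
i=4 j=2: A[i]=13<=B[j]=20 take 13, i++
i=5 j=2: A[i]=16<=B[j]=20 take 16, i++
i=6 j=2: A[i]=17<=B[j]=20 take 17, i++
i=7 j=2: A[i]=27>B[j]=20 take 20, j++
i=7 j=3: A[i]=27>B[j]=26 take 26, j++
i=7 j=4: A[i]=27<=B[j]=34 take 27, i++
i=8 j=4: A[i]=28<=B[j]=34 take 28, i++
i=9 j=4: A done, take B[j]=34, j++

merged[9] = 20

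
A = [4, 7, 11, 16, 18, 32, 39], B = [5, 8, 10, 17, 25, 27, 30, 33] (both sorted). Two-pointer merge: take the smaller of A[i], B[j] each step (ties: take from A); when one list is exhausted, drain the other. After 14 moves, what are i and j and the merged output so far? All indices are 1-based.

[i=1,j=1] A[i]=4<=B[j]=5 take 4 → i++
[i=2,j=1] A[i]=7>B[j]=5 take 5 → j++
[i=2,j=2] A[i]=7<=B[j]=8 take 7 → i++
[i=3,j=2] A[i]=11>B[j]=8 take 8 → j++
[i=3,j=3] A[i]=11>B[j]=10 take 10 → j++
[i=3,j=4] A[i]=11<=B[j]=17 take 11 → i++
[i=4,j=4] A[i]=16<=B[j]=17 take 16 → i++
[i=5,j=4] A[i]=18>B[j]=17 take 17 → j++
[i=5,j=5] A[i]=18<=B[j]=25 take 18 → i++
[i=6,j=5] A[i]=32>B[j]=25 take 25 → j++
[i=6,j=6] A[i]=32>B[j]=27 take 27 → j++
[i=6,j=7] A[i]=32>B[j]=30 take 30 → j++
[i=6,j=8] A[i]=32<=B[j]=33 take 32 → i++
[i=7,j=8] A[i]=39>B[j]=33 take 33 → j++

i=7, j=9, merged so far=[4, 5, 7, 8, 10, 11, 16, 17, 18, 25, 27, 30, 32, 33]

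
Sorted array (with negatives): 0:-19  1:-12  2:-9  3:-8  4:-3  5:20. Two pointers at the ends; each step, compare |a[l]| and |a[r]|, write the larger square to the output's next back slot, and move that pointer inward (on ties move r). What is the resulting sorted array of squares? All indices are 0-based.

[9, 64, 81, 144, 361, 400]

[0,5] |-19|<=|20| out[5]=400 → r--
[0,4] |-19|>|-3| out[4]=361 → l++
[1,4] |-12|>|-3| out[3]=144 → l++
[2,4] |-9|>|-3| out[2]=81 → l++
[3,4] |-8|>|-3| out[1]=64 → l++
[4,4] |-3|<=|-3| out[0]=9 → r--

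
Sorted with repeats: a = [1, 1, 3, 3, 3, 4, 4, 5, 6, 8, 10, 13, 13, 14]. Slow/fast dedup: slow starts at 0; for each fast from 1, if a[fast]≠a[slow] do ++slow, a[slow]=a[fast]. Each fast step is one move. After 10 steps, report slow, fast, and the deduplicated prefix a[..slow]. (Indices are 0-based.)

slow=0 fast=1: a[fast]=1=a[slow] dup, fast++
slow=0 fast=2: a[fast]=3≠a[slow]=1 write a[1]=3, slow++,fast++
slow=1 fast=3: a[fast]=3=a[slow] dup, fast++
slow=1 fast=4: a[fast]=3=a[slow] dup, fast++
slow=1 fast=5: a[fast]=4≠a[slow]=3 write a[2]=4, slow++,fast++
slow=2 fast=6: a[fast]=4=a[slow] dup, fast++
slow=2 fast=7: a[fast]=5≠a[slow]=4 write a[3]=5, slow++,fast++
slow=3 fast=8: a[fast]=6≠a[slow]=5 write a[4]=6, slow++,fast++
slow=4 fast=9: a[fast]=8≠a[slow]=6 write a[5]=8, slow++,fast++
slow=5 fast=10: a[fast]=10≠a[slow]=8 write a[6]=10, slow++,fast++

slow=6, fast=11, prefix=[1, 3, 4, 5, 6, 8, 10]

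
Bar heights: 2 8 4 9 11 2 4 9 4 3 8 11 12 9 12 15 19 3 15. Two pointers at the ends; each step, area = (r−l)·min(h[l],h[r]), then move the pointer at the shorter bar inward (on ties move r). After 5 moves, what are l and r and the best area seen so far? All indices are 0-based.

l=5, r=18, best area=154

[0,18] min(2,15)*18=36 best=36 * → l++
[1,18] min(8,15)*17=136 best=136 * → l++
[2,18] min(4,15)*16=64 best=136 → l++
[3,18] min(9,15)*15=135 best=136 → l++
[4,18] min(11,15)*14=154 best=154 * → l++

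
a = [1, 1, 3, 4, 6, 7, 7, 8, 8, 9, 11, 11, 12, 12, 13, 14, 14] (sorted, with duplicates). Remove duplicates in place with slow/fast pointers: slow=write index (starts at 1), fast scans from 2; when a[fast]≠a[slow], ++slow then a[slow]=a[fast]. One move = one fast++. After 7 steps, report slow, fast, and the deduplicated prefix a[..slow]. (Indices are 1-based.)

slow=1 fast=2: a[fast]=1=a[slow] dup, fast++
slow=1 fast=3: a[fast]=3≠a[slow]=1 write a[2]=3, slow++,fast++
slow=2 fast=4: a[fast]=4≠a[slow]=3 write a[3]=4, slow++,fast++
slow=3 fast=5: a[fast]=6≠a[slow]=4 write a[4]=6, slow++,fast++
slow=4 fast=6: a[fast]=7≠a[slow]=6 write a[5]=7, slow++,fast++
slow=5 fast=7: a[fast]=7=a[slow] dup, fast++
slow=5 fast=8: a[fast]=8≠a[slow]=7 write a[6]=8, slow++,fast++

slow=6, fast=9, prefix=[1, 3, 4, 6, 7, 8]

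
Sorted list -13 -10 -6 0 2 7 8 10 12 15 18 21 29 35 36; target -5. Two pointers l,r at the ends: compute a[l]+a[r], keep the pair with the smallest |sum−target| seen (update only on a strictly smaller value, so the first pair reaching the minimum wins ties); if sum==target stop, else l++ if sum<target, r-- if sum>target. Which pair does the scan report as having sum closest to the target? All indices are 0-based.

[0,14] -13+36=23 d=28 * → r--
[0,13] -13+35=22 d=27 * → r--
[0,12] -13+29=16 d=21 * → r--
[0,11] -13+21=8 d=13 * → r--
[0,10] -13+18=5 d=10 * → r--
[0,9] -13+15=2 d=7 * → r--
[0,8] -13+12=-1 d=4 * → r--
[0,7] -13+10=-3 d=2 * → r--
[0,6] -13+8=-5 d=0 * → stop

pair (-13, 8) with sum -5 (|Δ|=0)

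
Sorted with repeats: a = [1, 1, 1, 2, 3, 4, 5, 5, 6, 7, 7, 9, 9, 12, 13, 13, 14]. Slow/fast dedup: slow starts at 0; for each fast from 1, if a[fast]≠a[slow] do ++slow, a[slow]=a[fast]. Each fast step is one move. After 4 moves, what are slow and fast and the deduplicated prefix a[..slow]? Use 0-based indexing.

slow=0 fast=1: a[fast]=1=a[slow] dup, fast++
slow=0 fast=2: a[fast]=1=a[slow] dup, fast++
slow=0 fast=3: a[fast]=2≠a[slow]=1 write a[1]=2, slow++,fast++
slow=1 fast=4: a[fast]=3≠a[slow]=2 write a[2]=3, slow++,fast++

slow=2, fast=5, prefix=[1, 2, 3]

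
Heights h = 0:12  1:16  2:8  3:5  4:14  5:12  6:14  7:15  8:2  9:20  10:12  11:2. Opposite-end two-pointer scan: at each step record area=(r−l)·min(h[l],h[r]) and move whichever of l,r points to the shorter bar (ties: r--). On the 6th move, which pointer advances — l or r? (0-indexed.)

l=0 r=11: min(12,2)*11=22 best=22 *, r--
l=0 r=10: min(12,12)*10=120 best=120 *, r--
l=0 r=9: min(12,20)*9=108 best=120, l++
l=1 r=9: min(16,20)*8=128 best=128 *, l++
l=2 r=9: min(8,20)*7=56 best=128, l++
l=3 r=9: min(5,20)*6=30 best=128, l++

l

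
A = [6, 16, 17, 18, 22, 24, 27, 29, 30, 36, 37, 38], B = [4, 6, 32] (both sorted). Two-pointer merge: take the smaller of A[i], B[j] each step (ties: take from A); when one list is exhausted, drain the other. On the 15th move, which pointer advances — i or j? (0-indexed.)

[i=0,j=0] A[i]=6>B[j]=4 take 4 → j++
[i=0,j=1] A[i]=6<=B[j]=6 take 6 → i++
[i=1,j=1] A[i]=16>B[j]=6 take 6 → j++
[i=1,j=2] A[i]=16<=B[j]=32 take 16 → i++
[i=2,j=2] A[i]=17<=B[j]=32 take 17 → i++
[i=3,j=2] A[i]=18<=B[j]=32 take 18 → i++
[i=4,j=2] A[i]=22<=B[j]=32 take 22 → i++
[i=5,j=2] A[i]=24<=B[j]=32 take 24 → i++
[i=6,j=2] A[i]=27<=B[j]=32 take 27 → i++
[i=7,j=2] A[i]=29<=B[j]=32 take 29 → i++
[i=8,j=2] A[i]=30<=B[j]=32 take 30 → i++
[i=9,j=2] A[i]=36>B[j]=32 take 32 → j++
[i=9,j=3] B done, take A[i]=36 → i++
[i=10,j=3] B done, take A[i]=37 → i++
[i=11,j=3] B done, take A[i]=38 → i++

i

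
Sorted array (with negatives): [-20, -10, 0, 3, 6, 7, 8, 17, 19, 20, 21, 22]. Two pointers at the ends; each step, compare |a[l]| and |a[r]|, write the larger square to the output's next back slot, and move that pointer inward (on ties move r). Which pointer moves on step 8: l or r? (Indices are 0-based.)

r

[0,11] |-20|<=|22| out[11]=484 → r--
[0,10] |-20|<=|21| out[10]=441 → r--
[0,9] |-20|<=|20| out[9]=400 → r--
[0,8] |-20|>|19| out[8]=400 → l++
[1,8] |-10|<=|19| out[7]=361 → r--
[1,7] |-10|<=|17| out[6]=289 → r--
[1,6] |-10|>|8| out[5]=100 → l++
[2,6] |0|<=|8| out[4]=64 → r--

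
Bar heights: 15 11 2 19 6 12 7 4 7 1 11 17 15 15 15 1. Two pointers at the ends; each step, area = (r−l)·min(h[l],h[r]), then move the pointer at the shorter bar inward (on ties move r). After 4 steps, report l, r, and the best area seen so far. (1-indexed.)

l=1, r=12, best area=210

l=1 r=16: min(15,1)*15=15 best=15 *, r--
l=1 r=15: min(15,15)*14=210 best=210 *, r--
l=1 r=14: min(15,15)*13=195 best=210, r--
l=1 r=13: min(15,15)*12=180 best=210, r--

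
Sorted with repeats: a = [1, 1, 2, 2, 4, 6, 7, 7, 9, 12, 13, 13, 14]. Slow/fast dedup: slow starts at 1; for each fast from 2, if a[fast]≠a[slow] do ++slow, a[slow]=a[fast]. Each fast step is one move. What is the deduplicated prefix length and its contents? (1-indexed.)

(s=1,f=2) a[fast]=1=a[slow] dup → fast++
(s=1,f=3) a[fast]=2≠a[slow]=1 write a[2]=2 → slow++,fast++
(s=2,f=4) a[fast]=2=a[slow] dup → fast++
(s=2,f=5) a[fast]=4≠a[slow]=2 write a[3]=4 → slow++,fast++
(s=3,f=6) a[fast]=6≠a[slow]=4 write a[4]=6 → slow++,fast++
(s=4,f=7) a[fast]=7≠a[slow]=6 write a[5]=7 → slow++,fast++
(s=5,f=8) a[fast]=7=a[slow] dup → fast++
(s=5,f=9) a[fast]=9≠a[slow]=7 write a[6]=9 → slow++,fast++
(s=6,f=10) a[fast]=12≠a[slow]=9 write a[7]=12 → slow++,fast++
(s=7,f=11) a[fast]=13≠a[slow]=12 write a[8]=13 → slow++,fast++
(s=8,f=12) a[fast]=13=a[slow] dup → fast++
(s=8,f=13) a[fast]=14≠a[slow]=13 write a[9]=14 → slow++,fast++

length 9; prefix = [1, 2, 4, 6, 7, 9, 12, 13, 14]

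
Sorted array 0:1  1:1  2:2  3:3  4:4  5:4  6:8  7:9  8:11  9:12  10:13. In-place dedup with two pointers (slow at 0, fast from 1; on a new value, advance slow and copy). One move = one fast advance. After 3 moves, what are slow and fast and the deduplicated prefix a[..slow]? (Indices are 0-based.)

(s=0,f=1) a[fast]=1=a[slow] dup → fast++
(s=0,f=2) a[fast]=2≠a[slow]=1 write a[1]=2 → slow++,fast++
(s=1,f=3) a[fast]=3≠a[slow]=2 write a[2]=3 → slow++,fast++

slow=2, fast=4, prefix=[1, 2, 3]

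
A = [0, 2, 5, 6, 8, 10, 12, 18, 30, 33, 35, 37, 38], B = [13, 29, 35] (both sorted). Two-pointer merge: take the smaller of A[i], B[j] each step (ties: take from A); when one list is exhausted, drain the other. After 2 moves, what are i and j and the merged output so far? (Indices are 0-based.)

i=2, j=0, merged so far=[0, 2]

[i=0,j=0] A[i]=0<=B[j]=13 take 0 → i++
[i=1,j=0] A[i]=2<=B[j]=13 take 2 → i++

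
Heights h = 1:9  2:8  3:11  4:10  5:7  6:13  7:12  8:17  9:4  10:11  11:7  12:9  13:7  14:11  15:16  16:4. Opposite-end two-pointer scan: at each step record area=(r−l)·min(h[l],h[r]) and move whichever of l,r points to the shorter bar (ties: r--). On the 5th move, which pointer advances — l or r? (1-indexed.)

l

[1,16] min(9,4)*15=60 best=60 * → r--
[1,15] min(9,16)*14=126 best=126 * → l++
[2,15] min(8,16)*13=104 best=126 → l++
[3,15] min(11,16)*12=132 best=132 * → l++
[4,15] min(10,16)*11=110 best=132 → l++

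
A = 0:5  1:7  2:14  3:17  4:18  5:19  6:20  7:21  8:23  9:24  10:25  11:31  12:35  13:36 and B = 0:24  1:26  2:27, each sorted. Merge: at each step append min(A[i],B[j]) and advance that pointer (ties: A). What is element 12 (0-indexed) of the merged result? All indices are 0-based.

i=0 j=0: A[i]=5<=B[j]=24 take 5, i++
i=1 j=0: A[i]=7<=B[j]=24 take 7, i++
i=2 j=0: A[i]=14<=B[j]=24 take 14, i++
i=3 j=0: A[i]=17<=B[j]=24 take 17, i++
i=4 j=0: A[i]=18<=B[j]=24 take 18, i++
i=5 j=0: A[i]=19<=B[j]=24 take 19, i++
i=6 j=0: A[i]=20<=B[j]=24 take 20, i++
i=7 j=0: A[i]=21<=B[j]=24 take 21, i++
i=8 j=0: A[i]=23<=B[j]=24 take 23, i++
i=9 j=0: A[i]=24<=B[j]=24 take 24, i++
i=10 j=0: A[i]=25>B[j]=24 take 24, j++
i=10 j=1: A[i]=25<=B[j]=26 take 25, i++
i=11 j=1: A[i]=31>B[j]=26 take 26, j++
i=11 j=2: A[i]=31>B[j]=27 take 27, j++
i=11 j=3: B done, take A[i]=31, i++
i=12 j=3: B done, take A[i]=35, i++
i=13 j=3: B done, take A[i]=36, i++

merged[12] = 26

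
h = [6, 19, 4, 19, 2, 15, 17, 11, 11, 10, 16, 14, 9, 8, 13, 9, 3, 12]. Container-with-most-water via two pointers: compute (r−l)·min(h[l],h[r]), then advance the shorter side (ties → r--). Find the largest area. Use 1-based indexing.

max area = 192

l=1 r=18: min(6,12)*17=102 best=102 *, l++
l=2 r=18: min(19,12)*16=192 best=192 *, r--
l=2 r=17: min(19,3)*15=45 best=192, r--
l=2 r=16: min(19,9)*14=126 best=192, r--
l=2 r=15: min(19,13)*13=169 best=192, r--
l=2 r=14: min(19,8)*12=96 best=192, r--
l=2 r=13: min(19,9)*11=99 best=192, r--
l=2 r=12: min(19,14)*10=140 best=192, r--
l=2 r=11: min(19,16)*9=144 best=192, r--
l=2 r=10: min(19,10)*8=80 best=192, r--
l=2 r=9: min(19,11)*7=77 best=192, r--
l=2 r=8: min(19,11)*6=66 best=192, r--
l=2 r=7: min(19,17)*5=85 best=192, r--
l=2 r=6: min(19,15)*4=60 best=192, r--
l=2 r=5: min(19,2)*3=6 best=192, r--
l=2 r=4: min(19,19)*2=38 best=192, r--
l=2 r=3: min(19,4)*1=4 best=192, r--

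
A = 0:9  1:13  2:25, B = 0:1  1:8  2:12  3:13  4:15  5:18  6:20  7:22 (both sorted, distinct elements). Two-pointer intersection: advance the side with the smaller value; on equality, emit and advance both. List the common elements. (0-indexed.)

intersection = [13]

[i=0,j=0] 9>1 → j++
[i=0,j=1] 9>8 → j++
[i=0,j=2] 9<12 → i++
[i=1,j=2] 13>12 → j++
[i=1,j=3] 13==13 emit → i++,j++
[i=2,j=4] 25>15 → j++
[i=2,j=5] 25>18 → j++
[i=2,j=6] 25>20 → j++
[i=2,j=7] 25>22 → j++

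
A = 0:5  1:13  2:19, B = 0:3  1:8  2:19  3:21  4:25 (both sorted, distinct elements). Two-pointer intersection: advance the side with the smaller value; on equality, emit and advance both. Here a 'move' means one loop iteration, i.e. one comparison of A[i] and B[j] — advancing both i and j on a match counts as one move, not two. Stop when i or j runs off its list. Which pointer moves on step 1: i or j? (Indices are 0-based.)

j

i=0 j=0: 5>3, j++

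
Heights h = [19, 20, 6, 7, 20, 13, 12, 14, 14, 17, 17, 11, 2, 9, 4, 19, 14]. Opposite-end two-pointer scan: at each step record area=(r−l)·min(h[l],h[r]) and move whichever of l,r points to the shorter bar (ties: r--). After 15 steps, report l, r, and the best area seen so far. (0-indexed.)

l=0 r=16: min(19,14)*16=224 best=224 *, r--
l=0 r=15: min(19,19)*15=285 best=285 *, r--
l=0 r=14: min(19,4)*14=56 best=285, r--
l=0 r=13: min(19,9)*13=117 best=285, r--
l=0 r=12: min(19,2)*12=24 best=285, r--
l=0 r=11: min(19,11)*11=121 best=285, r--
l=0 r=10: min(19,17)*10=170 best=285, r--
l=0 r=9: min(19,17)*9=153 best=285, r--
l=0 r=8: min(19,14)*8=112 best=285, r--
l=0 r=7: min(19,14)*7=98 best=285, r--
l=0 r=6: min(19,12)*6=72 best=285, r--
l=0 r=5: min(19,13)*5=65 best=285, r--
l=0 r=4: min(19,20)*4=76 best=285, l++
l=1 r=4: min(20,20)*3=60 best=285, r--
l=1 r=3: min(20,7)*2=14 best=285, r--

l=1, r=2, best area=285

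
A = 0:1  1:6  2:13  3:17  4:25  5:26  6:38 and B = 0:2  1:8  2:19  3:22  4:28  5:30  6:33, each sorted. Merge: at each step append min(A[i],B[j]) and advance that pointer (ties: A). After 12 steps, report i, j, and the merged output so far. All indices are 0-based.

i=6, j=6, merged so far=[1, 2, 6, 8, 13, 17, 19, 22, 25, 26, 28, 30]

i=0 j=0: A[i]=1<=B[j]=2 take 1, i++
i=1 j=0: A[i]=6>B[j]=2 take 2, j++
i=1 j=1: A[i]=6<=B[j]=8 take 6, i++
i=2 j=1: A[i]=13>B[j]=8 take 8, j++
i=2 j=2: A[i]=13<=B[j]=19 take 13, i++
i=3 j=2: A[i]=17<=B[j]=19 take 17, i++
i=4 j=2: A[i]=25>B[j]=19 take 19, j++
i=4 j=3: A[i]=25>B[j]=22 take 22, j++
i=4 j=4: A[i]=25<=B[j]=28 take 25, i++
i=5 j=4: A[i]=26<=B[j]=28 take 26, i++
i=6 j=4: A[i]=38>B[j]=28 take 28, j++
i=6 j=5: A[i]=38>B[j]=30 take 30, j++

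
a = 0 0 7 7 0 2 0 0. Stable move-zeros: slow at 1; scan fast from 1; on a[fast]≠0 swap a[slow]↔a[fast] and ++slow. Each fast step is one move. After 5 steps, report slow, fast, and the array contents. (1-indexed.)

slow=1 fast=1: a[fast]=0, fast++
slow=1 fast=2: a[fast]=0, fast++
slow=1 fast=3: a[fast]=7≠0 swap→a[1]=7, slow++,fast++
slow=2 fast=4: a[fast]=7≠0 swap→a[2]=7, slow++,fast++
slow=3 fast=5: a[fast]=0, fast++

slow=3, fast=6, a=[7, 7, 0, 0, 0, 2, 0, 0]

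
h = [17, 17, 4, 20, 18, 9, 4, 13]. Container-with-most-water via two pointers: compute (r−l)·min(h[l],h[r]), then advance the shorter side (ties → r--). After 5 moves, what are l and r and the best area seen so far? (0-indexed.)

[0,7] min(17,13)*7=91 best=91 * → r--
[0,6] min(17,4)*6=24 best=91 → r--
[0,5] min(17,9)*5=45 best=91 → r--
[0,4] min(17,18)*4=68 best=91 → l++
[1,4] min(17,18)*3=51 best=91 → l++

l=2, r=4, best area=91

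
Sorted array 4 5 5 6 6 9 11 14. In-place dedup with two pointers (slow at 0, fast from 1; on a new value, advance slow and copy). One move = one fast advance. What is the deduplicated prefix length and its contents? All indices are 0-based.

length 6; prefix = [4, 5, 6, 9, 11, 14]

(s=0,f=1) a[fast]=5≠a[slow]=4 write a[1]=5 → slow++,fast++
(s=1,f=2) a[fast]=5=a[slow] dup → fast++
(s=1,f=3) a[fast]=6≠a[slow]=5 write a[2]=6 → slow++,fast++
(s=2,f=4) a[fast]=6=a[slow] dup → fast++
(s=2,f=5) a[fast]=9≠a[slow]=6 write a[3]=9 → slow++,fast++
(s=3,f=6) a[fast]=11≠a[slow]=9 write a[4]=11 → slow++,fast++
(s=4,f=7) a[fast]=14≠a[slow]=11 write a[5]=14 → slow++,fast++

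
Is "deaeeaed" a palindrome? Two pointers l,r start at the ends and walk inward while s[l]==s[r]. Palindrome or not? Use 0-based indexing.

[0,7] 'd'=='d' → l++,r--
[1,6] 'e'=='e' → l++,r--
[2,5] 'a'=='a' → l++,r--
[3,4] 'e'=='e' → l++,r--

palindrome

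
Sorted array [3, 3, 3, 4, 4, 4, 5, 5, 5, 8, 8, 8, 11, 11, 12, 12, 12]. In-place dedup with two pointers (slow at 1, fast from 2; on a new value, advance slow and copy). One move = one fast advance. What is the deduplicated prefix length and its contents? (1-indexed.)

length 6; prefix = [3, 4, 5, 8, 11, 12]

slow=1 fast=2: a[fast]=3=a[slow] dup, fast++
slow=1 fast=3: a[fast]=3=a[slow] dup, fast++
slow=1 fast=4: a[fast]=4≠a[slow]=3 write a[2]=4, slow++,fast++
slow=2 fast=5: a[fast]=4=a[slow] dup, fast++
slow=2 fast=6: a[fast]=4=a[slow] dup, fast++
slow=2 fast=7: a[fast]=5≠a[slow]=4 write a[3]=5, slow++,fast++
slow=3 fast=8: a[fast]=5=a[slow] dup, fast++
slow=3 fast=9: a[fast]=5=a[slow] dup, fast++
slow=3 fast=10: a[fast]=8≠a[slow]=5 write a[4]=8, slow++,fast++
slow=4 fast=11: a[fast]=8=a[slow] dup, fast++
slow=4 fast=12: a[fast]=8=a[slow] dup, fast++
slow=4 fast=13: a[fast]=11≠a[slow]=8 write a[5]=11, slow++,fast++
slow=5 fast=14: a[fast]=11=a[slow] dup, fast++
slow=5 fast=15: a[fast]=12≠a[slow]=11 write a[6]=12, slow++,fast++
slow=6 fast=16: a[fast]=12=a[slow] dup, fast++
slow=6 fast=17: a[fast]=12=a[slow] dup, fast++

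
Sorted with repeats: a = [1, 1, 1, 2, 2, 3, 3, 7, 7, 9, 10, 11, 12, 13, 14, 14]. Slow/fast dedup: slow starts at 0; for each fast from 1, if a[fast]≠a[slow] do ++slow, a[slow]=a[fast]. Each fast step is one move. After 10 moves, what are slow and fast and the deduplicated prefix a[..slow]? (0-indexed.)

slow=5, fast=11, prefix=[1, 2, 3, 7, 9, 10]

(s=0,f=1) a[fast]=1=a[slow] dup → fast++
(s=0,f=2) a[fast]=1=a[slow] dup → fast++
(s=0,f=3) a[fast]=2≠a[slow]=1 write a[1]=2 → slow++,fast++
(s=1,f=4) a[fast]=2=a[slow] dup → fast++
(s=1,f=5) a[fast]=3≠a[slow]=2 write a[2]=3 → slow++,fast++
(s=2,f=6) a[fast]=3=a[slow] dup → fast++
(s=2,f=7) a[fast]=7≠a[slow]=3 write a[3]=7 → slow++,fast++
(s=3,f=8) a[fast]=7=a[slow] dup → fast++
(s=3,f=9) a[fast]=9≠a[slow]=7 write a[4]=9 → slow++,fast++
(s=4,f=10) a[fast]=10≠a[slow]=9 write a[5]=10 → slow++,fast++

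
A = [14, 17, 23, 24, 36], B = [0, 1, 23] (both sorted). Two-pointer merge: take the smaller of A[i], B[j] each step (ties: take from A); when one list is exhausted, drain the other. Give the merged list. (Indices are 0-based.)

i=0 j=0: A[i]=14>B[j]=0 take 0, j++
i=0 j=1: A[i]=14>B[j]=1 take 1, j++
i=0 j=2: A[i]=14<=B[j]=23 take 14, i++
i=1 j=2: A[i]=17<=B[j]=23 take 17, i++
i=2 j=2: A[i]=23<=B[j]=23 take 23, i++
i=3 j=2: A[i]=24>B[j]=23 take 23, j++
i=3 j=3: B done, take A[i]=24, i++
i=4 j=3: B done, take A[i]=36, i++

[0, 1, 14, 17, 23, 23, 24, 36]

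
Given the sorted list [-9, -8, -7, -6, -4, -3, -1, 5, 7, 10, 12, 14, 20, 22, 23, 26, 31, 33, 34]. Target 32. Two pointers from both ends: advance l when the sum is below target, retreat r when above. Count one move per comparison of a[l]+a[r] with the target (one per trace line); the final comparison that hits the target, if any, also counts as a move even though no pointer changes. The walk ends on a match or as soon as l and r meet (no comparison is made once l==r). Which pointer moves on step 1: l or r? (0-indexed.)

[0,18] -9+34=25 <32 → l++

l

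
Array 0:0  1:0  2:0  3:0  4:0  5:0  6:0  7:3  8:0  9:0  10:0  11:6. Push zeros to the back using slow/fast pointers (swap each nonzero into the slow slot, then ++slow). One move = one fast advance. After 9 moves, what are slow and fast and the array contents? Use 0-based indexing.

slow=0 fast=0: a[fast]=0, fast++
slow=0 fast=1: a[fast]=0, fast++
slow=0 fast=2: a[fast]=0, fast++
slow=0 fast=3: a[fast]=0, fast++
slow=0 fast=4: a[fast]=0, fast++
slow=0 fast=5: a[fast]=0, fast++
slow=0 fast=6: a[fast]=0, fast++
slow=0 fast=7: a[fast]=3≠0 swap→a[0]=3, slow++,fast++
slow=1 fast=8: a[fast]=0, fast++

slow=1, fast=9, a=[3, 0, 0, 0, 0, 0, 0, 0, 0, 0, 0, 6]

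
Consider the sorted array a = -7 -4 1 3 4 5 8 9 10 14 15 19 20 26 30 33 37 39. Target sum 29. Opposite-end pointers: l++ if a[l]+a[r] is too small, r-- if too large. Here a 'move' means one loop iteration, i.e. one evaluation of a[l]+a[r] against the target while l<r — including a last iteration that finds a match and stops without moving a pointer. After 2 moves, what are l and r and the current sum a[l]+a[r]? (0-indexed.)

[0,17] -7+39=32 >29 → r--
[0,16] -7+37=30 >29 → r--

l=0, r=15, sum=26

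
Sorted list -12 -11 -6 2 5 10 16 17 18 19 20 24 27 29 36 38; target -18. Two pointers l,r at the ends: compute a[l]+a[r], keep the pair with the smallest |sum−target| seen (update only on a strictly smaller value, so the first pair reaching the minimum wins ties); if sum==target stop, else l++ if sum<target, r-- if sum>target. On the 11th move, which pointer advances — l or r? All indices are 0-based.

r

l=0 r=15: -12+38=26 d=44 *, r--
l=0 r=14: -12+36=24 d=42 *, r--
l=0 r=13: -12+29=17 d=35 *, r--
l=0 r=12: -12+27=15 d=33 *, r--
l=0 r=11: -12+24=12 d=30 *, r--
l=0 r=10: -12+20=8 d=26 *, r--
l=0 r=9: -12+19=7 d=25 *, r--
l=0 r=8: -12+18=6 d=24 *, r--
l=0 r=7: -12+17=5 d=23 *, r--
l=0 r=6: -12+16=4 d=22 *, r--
l=0 r=5: -12+10=-2 d=16 *, r--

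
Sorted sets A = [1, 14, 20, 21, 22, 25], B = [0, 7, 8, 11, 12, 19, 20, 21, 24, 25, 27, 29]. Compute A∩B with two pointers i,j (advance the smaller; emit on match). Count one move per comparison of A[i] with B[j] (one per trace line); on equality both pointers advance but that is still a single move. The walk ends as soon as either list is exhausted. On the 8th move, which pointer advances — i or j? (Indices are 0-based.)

i=0 j=0: 1>0, j++
i=0 j=1: 1<7, i++
i=1 j=1: 14>7, j++
i=1 j=2: 14>8, j++
i=1 j=3: 14>11, j++
i=1 j=4: 14>12, j++
i=1 j=5: 14<19, i++
i=2 j=5: 20>19, j++

j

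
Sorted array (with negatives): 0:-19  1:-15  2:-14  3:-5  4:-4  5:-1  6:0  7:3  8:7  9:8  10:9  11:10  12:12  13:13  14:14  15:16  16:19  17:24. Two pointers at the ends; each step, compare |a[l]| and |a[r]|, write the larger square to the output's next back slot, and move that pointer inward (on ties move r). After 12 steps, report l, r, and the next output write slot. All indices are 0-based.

l=0 r=17: |-19|<=|24| out[17]=576, r--
l=0 r=16: |-19|<=|19| out[16]=361, r--
l=0 r=15: |-19|>|16| out[15]=361, l++
l=1 r=15: |-15|<=|16| out[14]=256, r--
l=1 r=14: |-15|>|14| out[13]=225, l++
l=2 r=14: |-14|<=|14| out[12]=196, r--
l=2 r=13: |-14|>|13| out[11]=196, l++
l=3 r=13: |-5|<=|13| out[10]=169, r--
l=3 r=12: |-5|<=|12| out[9]=144, r--
l=3 r=11: |-5|<=|10| out[8]=100, r--
l=3 r=10: |-5|<=|9| out[7]=81, r--
l=3 r=9: |-5|<=|8| out[6]=64, r--

l=3, r=8, next write slot=5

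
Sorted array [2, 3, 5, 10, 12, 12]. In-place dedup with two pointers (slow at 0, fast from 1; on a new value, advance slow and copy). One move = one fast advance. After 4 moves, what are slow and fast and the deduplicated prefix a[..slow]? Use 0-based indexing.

(s=0,f=1) a[fast]=3≠a[slow]=2 write a[1]=3 → slow++,fast++
(s=1,f=2) a[fast]=5≠a[slow]=3 write a[2]=5 → slow++,fast++
(s=2,f=3) a[fast]=10≠a[slow]=5 write a[3]=10 → slow++,fast++
(s=3,f=4) a[fast]=12≠a[slow]=10 write a[4]=12 → slow++,fast++

slow=4, fast=5, prefix=[2, 3, 5, 10, 12]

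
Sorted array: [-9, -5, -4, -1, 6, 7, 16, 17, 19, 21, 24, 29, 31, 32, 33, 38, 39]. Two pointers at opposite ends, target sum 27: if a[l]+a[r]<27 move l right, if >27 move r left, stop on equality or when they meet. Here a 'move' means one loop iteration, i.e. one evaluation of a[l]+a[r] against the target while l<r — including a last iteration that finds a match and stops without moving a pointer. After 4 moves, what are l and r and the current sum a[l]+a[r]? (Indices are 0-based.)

l=1, r=13, sum=27

[0,16] -9+39=30 >27 → r--
[0,15] -9+38=29 >27 → r--
[0,14] -9+33=24 <27 → l++
[1,14] -5+33=28 >27 → r--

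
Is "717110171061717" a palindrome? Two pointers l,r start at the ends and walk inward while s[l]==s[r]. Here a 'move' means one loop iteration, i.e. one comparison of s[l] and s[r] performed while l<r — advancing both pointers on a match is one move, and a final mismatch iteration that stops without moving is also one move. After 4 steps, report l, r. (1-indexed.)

l=5, r=11

[1,15] '7'=='7' → l++,r--
[2,14] '1'=='1' → l++,r--
[3,13] '7'=='7' → l++,r--
[4,12] '1'=='1' → l++,r--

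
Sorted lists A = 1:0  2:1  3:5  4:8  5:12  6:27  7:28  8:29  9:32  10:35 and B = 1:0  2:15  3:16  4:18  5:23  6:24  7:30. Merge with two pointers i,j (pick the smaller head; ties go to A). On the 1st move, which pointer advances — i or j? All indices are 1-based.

i=1 j=1: A[i]=0<=B[j]=0 take 0, i++

i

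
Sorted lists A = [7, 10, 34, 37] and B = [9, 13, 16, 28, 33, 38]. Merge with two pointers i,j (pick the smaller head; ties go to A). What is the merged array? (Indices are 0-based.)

[7, 9, 10, 13, 16, 28, 33, 34, 37, 38]

[i=0,j=0] A[i]=7<=B[j]=9 take 7 → i++
[i=1,j=0] A[i]=10>B[j]=9 take 9 → j++
[i=1,j=1] A[i]=10<=B[j]=13 take 10 → i++
[i=2,j=1] A[i]=34>B[j]=13 take 13 → j++
[i=2,j=2] A[i]=34>B[j]=16 take 16 → j++
[i=2,j=3] A[i]=34>B[j]=28 take 28 → j++
[i=2,j=4] A[i]=34>B[j]=33 take 33 → j++
[i=2,j=5] A[i]=34<=B[j]=38 take 34 → i++
[i=3,j=5] A[i]=37<=B[j]=38 take 37 → i++
[i=4,j=5] A done, take B[j]=38 → j++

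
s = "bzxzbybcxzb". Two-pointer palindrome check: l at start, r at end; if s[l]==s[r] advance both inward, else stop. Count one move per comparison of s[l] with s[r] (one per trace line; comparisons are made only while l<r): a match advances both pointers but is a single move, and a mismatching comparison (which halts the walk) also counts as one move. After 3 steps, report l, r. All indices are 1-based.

l=4, r=8

[1,11] 'b'=='b' → l++,r--
[2,10] 'z'=='z' → l++,r--
[3,9] 'x'=='x' → l++,r--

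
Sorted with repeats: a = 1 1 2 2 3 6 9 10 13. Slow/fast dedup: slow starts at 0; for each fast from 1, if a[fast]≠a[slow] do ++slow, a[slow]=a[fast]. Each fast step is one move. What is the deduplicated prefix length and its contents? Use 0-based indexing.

(s=0,f=1) a[fast]=1=a[slow] dup → fast++
(s=0,f=2) a[fast]=2≠a[slow]=1 write a[1]=2 → slow++,fast++
(s=1,f=3) a[fast]=2=a[slow] dup → fast++
(s=1,f=4) a[fast]=3≠a[slow]=2 write a[2]=3 → slow++,fast++
(s=2,f=5) a[fast]=6≠a[slow]=3 write a[3]=6 → slow++,fast++
(s=3,f=6) a[fast]=9≠a[slow]=6 write a[4]=9 → slow++,fast++
(s=4,f=7) a[fast]=10≠a[slow]=9 write a[5]=10 → slow++,fast++
(s=5,f=8) a[fast]=13≠a[slow]=10 write a[6]=13 → slow++,fast++

length 7; prefix = [1, 2, 3, 6, 9, 10, 13]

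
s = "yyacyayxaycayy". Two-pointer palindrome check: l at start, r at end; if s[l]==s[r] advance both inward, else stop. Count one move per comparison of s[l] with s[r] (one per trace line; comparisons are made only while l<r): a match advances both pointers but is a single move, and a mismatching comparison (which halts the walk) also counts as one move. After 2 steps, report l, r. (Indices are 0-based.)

l=2, r=11

l=0 r=13: 'y'=='y', l++,r--
l=1 r=12: 'y'=='y', l++,r--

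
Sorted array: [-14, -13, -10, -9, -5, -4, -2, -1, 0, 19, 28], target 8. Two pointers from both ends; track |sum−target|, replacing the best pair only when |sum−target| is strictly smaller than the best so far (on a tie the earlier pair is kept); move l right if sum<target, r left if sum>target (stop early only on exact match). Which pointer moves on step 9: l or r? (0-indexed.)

l

[0,10] -14+28=14 d=6 * → r--
[0,9] -14+19=5 d=3 * → l++
[1,9] -13+19=6 d=2 * → l++
[2,9] -10+19=9 d=1 * → r--
[2,8] -10+0=-10 d=18 → l++
[3,8] -9+0=-9 d=17 → l++
[4,8] -5+0=-5 d=13 → l++
[5,8] -4+0=-4 d=12 → l++
[6,8] -2+0=-2 d=10 → l++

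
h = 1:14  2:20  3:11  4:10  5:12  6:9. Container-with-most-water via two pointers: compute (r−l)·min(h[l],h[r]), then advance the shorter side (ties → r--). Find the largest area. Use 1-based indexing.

l=1 r=6: min(14,9)*5=45 best=45 *, r--
l=1 r=5: min(14,12)*4=48 best=48 *, r--
l=1 r=4: min(14,10)*3=30 best=48, r--
l=1 r=3: min(14,11)*2=22 best=48, r--
l=1 r=2: min(14,20)*1=14 best=48, l++

max area = 48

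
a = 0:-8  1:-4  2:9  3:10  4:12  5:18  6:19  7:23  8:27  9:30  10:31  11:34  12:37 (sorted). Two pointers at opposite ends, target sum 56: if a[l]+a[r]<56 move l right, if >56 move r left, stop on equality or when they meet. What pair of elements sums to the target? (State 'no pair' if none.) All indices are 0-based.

l=0 r=12: -8+37=29 <56, l++
l=1 r=12: -4+37=33 <56, l++
l=2 r=12: 9+37=46 <56, l++
l=3 r=12: 10+37=47 <56, l++
l=4 r=12: 12+37=49 <56, l++
l=5 r=12: 18+37=55 <56, l++
l=6 r=12: 19+37=56, found

(19, 37)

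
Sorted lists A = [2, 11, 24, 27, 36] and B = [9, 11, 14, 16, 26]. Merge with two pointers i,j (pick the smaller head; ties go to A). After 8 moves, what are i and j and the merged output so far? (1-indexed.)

i=4, j=6, merged so far=[2, 9, 11, 11, 14, 16, 24, 26]

[i=1,j=1] A[i]=2<=B[j]=9 take 2 → i++
[i=2,j=1] A[i]=11>B[j]=9 take 9 → j++
[i=2,j=2] A[i]=11<=B[j]=11 take 11 → i++
[i=3,j=2] A[i]=24>B[j]=11 take 11 → j++
[i=3,j=3] A[i]=24>B[j]=14 take 14 → j++
[i=3,j=4] A[i]=24>B[j]=16 take 16 → j++
[i=3,j=5] A[i]=24<=B[j]=26 take 24 → i++
[i=4,j=5] A[i]=27>B[j]=26 take 26 → j++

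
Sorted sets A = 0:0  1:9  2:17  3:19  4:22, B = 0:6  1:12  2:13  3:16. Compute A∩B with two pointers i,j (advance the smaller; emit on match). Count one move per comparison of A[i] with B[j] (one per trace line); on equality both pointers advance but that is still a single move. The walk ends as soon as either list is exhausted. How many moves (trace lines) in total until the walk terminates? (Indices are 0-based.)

[i=0,j=0] 0<6 → i++
[i=1,j=0] 9>6 → j++
[i=1,j=1] 9<12 → i++
[i=2,j=1] 17>12 → j++
[i=2,j=2] 17>13 → j++
[i=2,j=3] 17>16 → j++

6 moves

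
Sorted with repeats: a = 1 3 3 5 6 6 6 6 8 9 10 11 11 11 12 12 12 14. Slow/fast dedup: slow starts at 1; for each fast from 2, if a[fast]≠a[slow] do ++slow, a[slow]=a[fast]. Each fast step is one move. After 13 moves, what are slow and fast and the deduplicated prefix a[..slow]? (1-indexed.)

slow=1 fast=2: a[fast]=3≠a[slow]=1 write a[2]=3, slow++,fast++
slow=2 fast=3: a[fast]=3=a[slow] dup, fast++
slow=2 fast=4: a[fast]=5≠a[slow]=3 write a[3]=5, slow++,fast++
slow=3 fast=5: a[fast]=6≠a[slow]=5 write a[4]=6, slow++,fast++
slow=4 fast=6: a[fast]=6=a[slow] dup, fast++
slow=4 fast=7: a[fast]=6=a[slow] dup, fast++
slow=4 fast=8: a[fast]=6=a[slow] dup, fast++
slow=4 fast=9: a[fast]=8≠a[slow]=6 write a[5]=8, slow++,fast++
slow=5 fast=10: a[fast]=9≠a[slow]=8 write a[6]=9, slow++,fast++
slow=6 fast=11: a[fast]=10≠a[slow]=9 write a[7]=10, slow++,fast++
slow=7 fast=12: a[fast]=11≠a[slow]=10 write a[8]=11, slow++,fast++
slow=8 fast=13: a[fast]=11=a[slow] dup, fast++
slow=8 fast=14: a[fast]=11=a[slow] dup, fast++

slow=8, fast=15, prefix=[1, 3, 5, 6, 8, 9, 10, 11]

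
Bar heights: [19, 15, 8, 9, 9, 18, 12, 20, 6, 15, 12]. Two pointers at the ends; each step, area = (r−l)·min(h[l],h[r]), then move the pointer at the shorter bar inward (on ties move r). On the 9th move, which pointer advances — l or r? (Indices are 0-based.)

[0,10] min(19,12)*10=120 best=120 * → r--
[0,9] min(19,15)*9=135 best=135 * → r--
[0,8] min(19,6)*8=48 best=135 → r--
[0,7] min(19,20)*7=133 best=135 → l++
[1,7] min(15,20)*6=90 best=135 → l++
[2,7] min(8,20)*5=40 best=135 → l++
[3,7] min(9,20)*4=36 best=135 → l++
[4,7] min(9,20)*3=27 best=135 → l++
[5,7] min(18,20)*2=36 best=135 → l++

l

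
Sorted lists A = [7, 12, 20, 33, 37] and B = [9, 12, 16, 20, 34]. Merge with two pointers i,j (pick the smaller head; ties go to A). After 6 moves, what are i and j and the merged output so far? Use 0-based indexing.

i=3, j=3, merged so far=[7, 9, 12, 12, 16, 20]

i=0 j=0: A[i]=7<=B[j]=9 take 7, i++
i=1 j=0: A[i]=12>B[j]=9 take 9, j++
i=1 j=1: A[i]=12<=B[j]=12 take 12, i++
i=2 j=1: A[i]=20>B[j]=12 take 12, j++
i=2 j=2: A[i]=20>B[j]=16 take 16, j++
i=2 j=3: A[i]=20<=B[j]=20 take 20, i++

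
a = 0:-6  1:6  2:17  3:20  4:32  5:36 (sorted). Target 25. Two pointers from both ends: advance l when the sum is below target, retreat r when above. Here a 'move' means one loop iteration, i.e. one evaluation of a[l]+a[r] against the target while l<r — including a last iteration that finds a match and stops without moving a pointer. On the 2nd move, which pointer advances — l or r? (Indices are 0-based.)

l=0 r=5: -6+36=30 >25, r--
l=0 r=4: -6+32=26 >25, r--

r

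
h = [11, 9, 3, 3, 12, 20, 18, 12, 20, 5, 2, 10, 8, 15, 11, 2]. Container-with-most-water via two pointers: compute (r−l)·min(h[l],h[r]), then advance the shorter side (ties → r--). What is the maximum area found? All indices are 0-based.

max area = 154

[0,15] min(11,2)*15=30 best=30 * → r--
[0,14] min(11,11)*14=154 best=154 * → r--
[0,13] min(11,15)*13=143 best=154 → l++
[1,13] min(9,15)*12=108 best=154 → l++
[2,13] min(3,15)*11=33 best=154 → l++
[3,13] min(3,15)*10=30 best=154 → l++
[4,13] min(12,15)*9=108 best=154 → l++
[5,13] min(20,15)*8=120 best=154 → r--
[5,12] min(20,8)*7=56 best=154 → r--
[5,11] min(20,10)*6=60 best=154 → r--
[5,10] min(20,2)*5=10 best=154 → r--
[5,9] min(20,5)*4=20 best=154 → r--
[5,8] min(20,20)*3=60 best=154 → r--
[5,7] min(20,12)*2=24 best=154 → r--
[5,6] min(20,18)*1=18 best=154 → r--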